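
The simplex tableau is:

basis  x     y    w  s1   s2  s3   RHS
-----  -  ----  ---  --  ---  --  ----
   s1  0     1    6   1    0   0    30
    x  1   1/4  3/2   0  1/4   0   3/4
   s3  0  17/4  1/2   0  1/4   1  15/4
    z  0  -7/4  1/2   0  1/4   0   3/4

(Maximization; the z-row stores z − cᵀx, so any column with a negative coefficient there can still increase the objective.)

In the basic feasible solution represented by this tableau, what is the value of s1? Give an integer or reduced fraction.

s1 is basic (row 1); its value is the RHS of that row: 30.

30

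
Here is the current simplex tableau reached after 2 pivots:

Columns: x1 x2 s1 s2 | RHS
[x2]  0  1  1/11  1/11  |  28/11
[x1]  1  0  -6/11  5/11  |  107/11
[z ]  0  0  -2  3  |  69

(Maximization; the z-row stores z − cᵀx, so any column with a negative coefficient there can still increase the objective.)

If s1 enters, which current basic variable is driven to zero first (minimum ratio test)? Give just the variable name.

x2

Ratios: row 1 (x2): (28/11)/(1/11) = 28; row 2 (x1): entry -6/11 ≤ 0, skip.
Minimum ratio 28 is in the x2 row, so x2 leaves.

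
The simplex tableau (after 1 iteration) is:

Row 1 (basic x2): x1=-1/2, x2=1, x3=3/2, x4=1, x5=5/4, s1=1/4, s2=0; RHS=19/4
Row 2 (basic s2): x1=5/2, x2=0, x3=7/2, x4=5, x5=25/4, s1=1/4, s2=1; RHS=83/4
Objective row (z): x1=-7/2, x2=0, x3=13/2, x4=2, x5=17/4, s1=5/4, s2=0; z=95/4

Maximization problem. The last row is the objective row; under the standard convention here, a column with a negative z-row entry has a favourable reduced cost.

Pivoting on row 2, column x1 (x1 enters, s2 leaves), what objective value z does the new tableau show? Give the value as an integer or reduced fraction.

Minimum ratio for x1: (83/4)/(5/2) = 83/10.
z changes by −(z-row coeff of x1)·ratio = −(-7/2)·(83/10) = 581/20.
New z = 95/4 + (581/20) = 264/5.

264/5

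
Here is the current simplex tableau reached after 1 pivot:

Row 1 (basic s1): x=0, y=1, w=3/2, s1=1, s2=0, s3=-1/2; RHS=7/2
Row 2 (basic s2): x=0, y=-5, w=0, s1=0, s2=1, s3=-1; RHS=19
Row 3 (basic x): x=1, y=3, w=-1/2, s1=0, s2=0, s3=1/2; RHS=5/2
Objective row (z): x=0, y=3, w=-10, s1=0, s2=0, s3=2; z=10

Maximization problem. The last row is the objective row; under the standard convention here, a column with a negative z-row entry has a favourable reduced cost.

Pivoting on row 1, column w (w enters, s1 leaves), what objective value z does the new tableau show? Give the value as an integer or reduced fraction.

100/3

Minimum ratio for w: (7/2)/(3/2) = 7/3.
z changes by −(z-row coeff of w)·ratio = −(-10)·(7/3) = 70/3.
New z = 10 + (70/3) = 100/3.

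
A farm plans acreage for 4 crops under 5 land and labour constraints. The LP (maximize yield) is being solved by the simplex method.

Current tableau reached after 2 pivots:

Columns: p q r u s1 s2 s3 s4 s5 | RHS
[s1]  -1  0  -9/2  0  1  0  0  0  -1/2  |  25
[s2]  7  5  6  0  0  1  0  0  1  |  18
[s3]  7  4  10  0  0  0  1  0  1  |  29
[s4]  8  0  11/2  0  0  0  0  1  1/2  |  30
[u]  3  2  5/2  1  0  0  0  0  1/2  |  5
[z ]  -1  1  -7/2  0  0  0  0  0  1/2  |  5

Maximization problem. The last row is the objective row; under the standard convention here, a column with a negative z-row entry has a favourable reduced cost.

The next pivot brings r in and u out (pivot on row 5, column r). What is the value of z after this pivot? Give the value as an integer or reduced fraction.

Minimum ratio for r: 5/(5/2) = 2.
z changes by −(z-row coeff of r)·ratio = −(-7/2)·2 = 7.
New z = 5 + 7 = 12.

12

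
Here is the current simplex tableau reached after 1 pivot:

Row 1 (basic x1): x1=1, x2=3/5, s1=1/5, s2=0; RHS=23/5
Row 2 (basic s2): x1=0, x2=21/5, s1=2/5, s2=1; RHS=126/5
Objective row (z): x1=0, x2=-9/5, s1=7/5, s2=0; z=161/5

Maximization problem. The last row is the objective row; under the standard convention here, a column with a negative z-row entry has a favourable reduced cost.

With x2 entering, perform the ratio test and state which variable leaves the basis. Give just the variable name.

s2

Ratios: row 1 (x1): (23/5)/(3/5) = 23/3; row 2 (s2): (126/5)/(21/5) = 6.
Minimum ratio 6 is in the s2 row, so s2 leaves.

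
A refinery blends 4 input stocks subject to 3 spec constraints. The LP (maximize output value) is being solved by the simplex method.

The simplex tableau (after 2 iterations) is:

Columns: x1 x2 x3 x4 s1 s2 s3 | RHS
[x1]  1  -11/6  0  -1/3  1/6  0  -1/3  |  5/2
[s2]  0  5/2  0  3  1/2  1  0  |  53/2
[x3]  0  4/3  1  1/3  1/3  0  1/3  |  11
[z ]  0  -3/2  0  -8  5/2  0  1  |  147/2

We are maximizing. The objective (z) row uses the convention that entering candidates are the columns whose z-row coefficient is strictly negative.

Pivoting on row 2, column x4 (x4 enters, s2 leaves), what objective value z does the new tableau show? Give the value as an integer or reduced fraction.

865/6

Minimum ratio for x4: (53/2)/3 = 53/6.
z changes by −(z-row coeff of x4)·ratio = −(-8)·(53/6) = 212/3.
New z = 147/2 + (212/3) = 865/6.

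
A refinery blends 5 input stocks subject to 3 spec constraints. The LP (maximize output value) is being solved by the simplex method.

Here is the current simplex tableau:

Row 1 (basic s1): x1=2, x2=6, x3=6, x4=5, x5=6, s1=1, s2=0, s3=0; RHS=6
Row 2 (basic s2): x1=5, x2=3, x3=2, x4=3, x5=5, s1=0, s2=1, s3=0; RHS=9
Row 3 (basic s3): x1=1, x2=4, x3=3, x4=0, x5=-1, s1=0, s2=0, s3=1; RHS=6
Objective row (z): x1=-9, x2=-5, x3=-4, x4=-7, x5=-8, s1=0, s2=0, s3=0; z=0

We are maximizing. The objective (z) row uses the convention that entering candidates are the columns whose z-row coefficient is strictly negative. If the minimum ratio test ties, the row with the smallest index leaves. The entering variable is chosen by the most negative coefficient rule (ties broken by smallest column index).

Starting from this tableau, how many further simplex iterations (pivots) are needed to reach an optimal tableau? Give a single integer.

2

pivot: x1 in, s2 out → z = 81/5
pivot: x4 in, s1 out → z = 327/19
No improving column remains; optimal.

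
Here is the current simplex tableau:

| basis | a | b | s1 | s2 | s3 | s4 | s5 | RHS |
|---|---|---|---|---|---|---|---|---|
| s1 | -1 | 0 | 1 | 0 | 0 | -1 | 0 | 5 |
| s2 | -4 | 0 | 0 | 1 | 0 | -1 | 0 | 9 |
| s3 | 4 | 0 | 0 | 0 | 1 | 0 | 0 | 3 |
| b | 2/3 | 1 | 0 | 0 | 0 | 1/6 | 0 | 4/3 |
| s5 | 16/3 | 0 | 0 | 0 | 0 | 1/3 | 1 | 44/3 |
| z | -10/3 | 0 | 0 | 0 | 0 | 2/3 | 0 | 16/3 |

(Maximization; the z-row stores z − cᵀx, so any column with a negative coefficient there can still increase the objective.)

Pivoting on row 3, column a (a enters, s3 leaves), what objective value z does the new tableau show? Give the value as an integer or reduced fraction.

47/6

Minimum ratio for a: 3/4 = 3/4.
z changes by −(z-row coeff of a)·ratio = −(-10/3)·(3/4) = 5/2.
New z = 16/3 + (5/2) = 47/6.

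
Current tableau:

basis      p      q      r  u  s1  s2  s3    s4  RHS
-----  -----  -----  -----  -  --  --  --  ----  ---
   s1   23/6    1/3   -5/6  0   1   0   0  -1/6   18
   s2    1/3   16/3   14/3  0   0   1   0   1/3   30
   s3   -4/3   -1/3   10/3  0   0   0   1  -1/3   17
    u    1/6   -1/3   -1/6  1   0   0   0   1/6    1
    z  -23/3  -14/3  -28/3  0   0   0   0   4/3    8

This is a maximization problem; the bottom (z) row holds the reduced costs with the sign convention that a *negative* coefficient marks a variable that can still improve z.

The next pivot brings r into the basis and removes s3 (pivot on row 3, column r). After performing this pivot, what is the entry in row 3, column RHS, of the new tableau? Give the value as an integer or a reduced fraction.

Pivot element is row 3, column r: 10/3.
Normalize row 3: new (row 3, RHS) = 17/(10/3) = 51/10.
Row 3 is the pivot row, so the entry is 51/10.

51/10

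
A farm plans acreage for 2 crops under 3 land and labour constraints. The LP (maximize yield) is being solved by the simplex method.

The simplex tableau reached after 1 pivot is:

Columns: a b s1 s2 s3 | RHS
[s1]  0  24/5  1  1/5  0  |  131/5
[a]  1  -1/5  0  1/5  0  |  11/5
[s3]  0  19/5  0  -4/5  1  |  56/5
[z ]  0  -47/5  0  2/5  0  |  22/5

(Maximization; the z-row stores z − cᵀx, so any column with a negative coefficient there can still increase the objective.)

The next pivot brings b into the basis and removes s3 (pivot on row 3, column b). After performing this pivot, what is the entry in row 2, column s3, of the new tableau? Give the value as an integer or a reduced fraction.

1/19

Pivot element is row 3, column b: 19/5.
Normalize row 3: new (row 3, s3) = 1/(19/5) = 5/19.
row 2 ← row 2 − (-1/5)·(new row 3): 0 − (-1/5)·(5/19) = 1/19.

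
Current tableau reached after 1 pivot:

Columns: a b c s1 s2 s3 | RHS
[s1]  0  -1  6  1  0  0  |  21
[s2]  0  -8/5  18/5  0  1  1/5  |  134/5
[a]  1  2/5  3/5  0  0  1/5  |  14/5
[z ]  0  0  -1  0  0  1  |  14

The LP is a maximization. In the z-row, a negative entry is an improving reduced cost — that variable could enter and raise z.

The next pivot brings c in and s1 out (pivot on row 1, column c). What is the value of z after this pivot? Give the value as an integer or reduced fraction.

Minimum ratio for c: 21/6 = 7/2.
z changes by −(z-row coeff of c)·ratio = −(-1)·(7/2) = 7/2.
New z = 14 + (7/2) = 35/2.

35/2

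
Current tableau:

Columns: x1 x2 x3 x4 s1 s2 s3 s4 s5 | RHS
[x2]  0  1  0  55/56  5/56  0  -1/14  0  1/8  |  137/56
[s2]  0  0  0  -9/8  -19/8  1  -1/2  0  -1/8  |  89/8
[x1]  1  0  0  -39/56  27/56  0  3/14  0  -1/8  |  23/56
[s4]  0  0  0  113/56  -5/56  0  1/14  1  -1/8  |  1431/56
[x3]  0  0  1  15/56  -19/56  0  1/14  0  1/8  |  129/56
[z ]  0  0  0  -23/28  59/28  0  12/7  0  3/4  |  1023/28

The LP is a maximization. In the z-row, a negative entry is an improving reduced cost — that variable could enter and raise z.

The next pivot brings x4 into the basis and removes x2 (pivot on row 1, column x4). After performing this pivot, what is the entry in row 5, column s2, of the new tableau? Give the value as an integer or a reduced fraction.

Pivot element is row 1, column x4: 55/56.
Normalize row 1: new (row 1, s2) = 0/(55/56) = 0.
row 5 ← row 5 − (15/56)·(new row 1): 0 − (15/56)·0 = 0.

0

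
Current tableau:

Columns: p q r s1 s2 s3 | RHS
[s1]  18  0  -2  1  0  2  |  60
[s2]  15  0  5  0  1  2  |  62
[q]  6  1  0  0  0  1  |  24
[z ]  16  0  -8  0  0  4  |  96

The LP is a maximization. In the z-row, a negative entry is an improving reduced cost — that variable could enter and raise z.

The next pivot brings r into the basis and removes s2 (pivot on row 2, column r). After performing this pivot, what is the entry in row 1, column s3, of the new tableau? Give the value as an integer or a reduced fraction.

Pivot element is row 2, column r: 5.
Normalize row 2: new (row 2, s3) = 2/5 = 2/5.
row 1 ← row 1 − (-2)·(new row 2): 2 − (-2)·(2/5) = 14/5.

14/5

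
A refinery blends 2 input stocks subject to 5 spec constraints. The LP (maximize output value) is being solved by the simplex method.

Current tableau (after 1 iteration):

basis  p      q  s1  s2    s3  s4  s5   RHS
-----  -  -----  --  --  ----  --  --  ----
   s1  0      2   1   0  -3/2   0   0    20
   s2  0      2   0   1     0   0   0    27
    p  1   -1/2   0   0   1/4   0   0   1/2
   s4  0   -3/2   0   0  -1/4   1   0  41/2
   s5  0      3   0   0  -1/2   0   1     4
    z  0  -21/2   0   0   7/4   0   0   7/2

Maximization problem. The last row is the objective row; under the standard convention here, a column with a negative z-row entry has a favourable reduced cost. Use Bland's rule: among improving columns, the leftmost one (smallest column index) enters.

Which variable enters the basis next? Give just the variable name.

Objective-row coefficients: p: 0, q: -21/2, s1: 0, s2: 0, s3: 7/4, s4: 0, s5: 0.
Improving columns: q. Bland's rule picks the smallest column index → q.

q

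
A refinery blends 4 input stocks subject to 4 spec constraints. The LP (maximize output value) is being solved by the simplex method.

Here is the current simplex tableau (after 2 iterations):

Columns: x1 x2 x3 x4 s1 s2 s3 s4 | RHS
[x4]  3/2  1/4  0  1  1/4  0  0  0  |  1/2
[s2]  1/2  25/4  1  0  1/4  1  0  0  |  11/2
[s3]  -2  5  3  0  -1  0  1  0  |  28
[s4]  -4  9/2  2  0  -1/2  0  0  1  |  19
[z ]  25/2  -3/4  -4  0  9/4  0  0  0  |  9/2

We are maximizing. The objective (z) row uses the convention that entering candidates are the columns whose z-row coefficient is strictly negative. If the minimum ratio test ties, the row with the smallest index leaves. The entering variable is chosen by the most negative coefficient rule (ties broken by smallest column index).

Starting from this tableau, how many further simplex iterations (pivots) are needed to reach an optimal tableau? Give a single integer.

pivot: x3 in, s2 out → z = 53/2
No improving column remains; optimal.

1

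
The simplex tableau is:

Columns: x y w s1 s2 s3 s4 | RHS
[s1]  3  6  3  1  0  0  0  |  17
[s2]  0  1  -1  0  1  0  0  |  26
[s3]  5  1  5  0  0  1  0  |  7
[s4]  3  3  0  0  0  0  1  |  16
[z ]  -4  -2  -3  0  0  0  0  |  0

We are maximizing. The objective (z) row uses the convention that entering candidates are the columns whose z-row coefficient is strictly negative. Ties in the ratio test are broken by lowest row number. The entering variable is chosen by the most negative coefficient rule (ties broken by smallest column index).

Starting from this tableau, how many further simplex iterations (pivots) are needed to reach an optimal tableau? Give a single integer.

2

pivot: x in, s3 out → z = 28/5
pivot: y in, s1 out → z = 76/9
No improving column remains; optimal.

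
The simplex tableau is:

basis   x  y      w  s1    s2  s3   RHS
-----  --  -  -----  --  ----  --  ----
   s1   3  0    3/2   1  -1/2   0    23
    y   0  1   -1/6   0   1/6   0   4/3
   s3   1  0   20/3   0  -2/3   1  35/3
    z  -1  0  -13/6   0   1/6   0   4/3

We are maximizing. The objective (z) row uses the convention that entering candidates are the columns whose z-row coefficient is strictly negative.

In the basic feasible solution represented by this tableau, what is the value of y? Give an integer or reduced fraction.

4/3

y is basic (row 2); its value is the RHS of that row: 4/3.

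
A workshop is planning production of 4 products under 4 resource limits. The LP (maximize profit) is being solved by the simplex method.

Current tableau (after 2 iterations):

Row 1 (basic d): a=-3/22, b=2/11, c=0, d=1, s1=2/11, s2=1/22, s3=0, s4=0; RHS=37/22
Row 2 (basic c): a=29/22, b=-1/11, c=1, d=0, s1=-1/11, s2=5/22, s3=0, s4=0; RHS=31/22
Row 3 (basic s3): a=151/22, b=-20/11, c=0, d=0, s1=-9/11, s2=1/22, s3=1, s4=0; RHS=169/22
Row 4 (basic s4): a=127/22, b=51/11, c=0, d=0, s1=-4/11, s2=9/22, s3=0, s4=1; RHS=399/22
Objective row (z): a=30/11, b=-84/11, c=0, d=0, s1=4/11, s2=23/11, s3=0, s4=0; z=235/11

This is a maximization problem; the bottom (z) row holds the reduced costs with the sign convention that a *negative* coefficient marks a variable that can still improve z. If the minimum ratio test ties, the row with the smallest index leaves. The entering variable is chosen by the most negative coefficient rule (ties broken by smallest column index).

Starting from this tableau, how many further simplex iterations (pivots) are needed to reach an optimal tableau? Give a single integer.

pivot: b in, s4 out → z = 871/17
pivot: s1 in, d out → z = 262/5
No improving column remains; optimal.

2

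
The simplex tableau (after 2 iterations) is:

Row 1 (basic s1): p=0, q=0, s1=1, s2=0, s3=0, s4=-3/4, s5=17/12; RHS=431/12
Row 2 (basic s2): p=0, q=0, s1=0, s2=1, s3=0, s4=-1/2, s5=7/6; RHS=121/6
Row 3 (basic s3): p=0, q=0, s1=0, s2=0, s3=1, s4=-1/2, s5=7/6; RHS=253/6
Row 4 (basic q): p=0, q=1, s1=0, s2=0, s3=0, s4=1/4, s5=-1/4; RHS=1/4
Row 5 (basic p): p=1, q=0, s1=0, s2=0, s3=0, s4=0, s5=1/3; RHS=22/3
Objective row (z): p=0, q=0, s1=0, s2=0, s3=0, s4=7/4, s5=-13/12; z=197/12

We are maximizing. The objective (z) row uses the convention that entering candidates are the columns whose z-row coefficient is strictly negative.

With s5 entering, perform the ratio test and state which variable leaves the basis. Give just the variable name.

s2

Ratios: row 1 (s1): (431/12)/(17/12) = 431/17; row 2 (s2): (121/6)/(7/6) = 121/7; row 3 (s3): (253/6)/(7/6) = 253/7; row 4 (q): entry -1/4 ≤ 0, skip; row 5 (p): (22/3)/(1/3) = 22.
Minimum ratio 121/7 is in the s2 row, so s2 leaves.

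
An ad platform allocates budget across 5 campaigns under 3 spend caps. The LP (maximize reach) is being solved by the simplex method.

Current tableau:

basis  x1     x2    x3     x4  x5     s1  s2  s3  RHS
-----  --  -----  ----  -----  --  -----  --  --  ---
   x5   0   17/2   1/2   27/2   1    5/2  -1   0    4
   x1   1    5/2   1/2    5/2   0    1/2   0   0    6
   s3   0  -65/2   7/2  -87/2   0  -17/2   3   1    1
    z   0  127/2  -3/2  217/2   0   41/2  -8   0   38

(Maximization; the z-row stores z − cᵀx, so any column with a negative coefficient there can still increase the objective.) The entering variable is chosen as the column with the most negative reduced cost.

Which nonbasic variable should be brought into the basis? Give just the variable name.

s2

Objective-row coefficients: x1: 0, x2: 127/2, x3: -3/2, x4: 217/2, x5: 0, s1: 41/2, s2: -8, s3: 0.
The most negative is -8 in column s2, so s2 enters.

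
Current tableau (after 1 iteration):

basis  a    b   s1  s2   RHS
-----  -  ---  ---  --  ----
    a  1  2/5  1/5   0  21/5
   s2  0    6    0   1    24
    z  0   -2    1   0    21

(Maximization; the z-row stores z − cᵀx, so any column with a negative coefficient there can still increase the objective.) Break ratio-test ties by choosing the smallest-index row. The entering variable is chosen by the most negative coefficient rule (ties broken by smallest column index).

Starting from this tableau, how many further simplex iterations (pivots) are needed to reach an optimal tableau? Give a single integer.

pivot: b in, s2 out → z = 29
No improving column remains; optimal.

1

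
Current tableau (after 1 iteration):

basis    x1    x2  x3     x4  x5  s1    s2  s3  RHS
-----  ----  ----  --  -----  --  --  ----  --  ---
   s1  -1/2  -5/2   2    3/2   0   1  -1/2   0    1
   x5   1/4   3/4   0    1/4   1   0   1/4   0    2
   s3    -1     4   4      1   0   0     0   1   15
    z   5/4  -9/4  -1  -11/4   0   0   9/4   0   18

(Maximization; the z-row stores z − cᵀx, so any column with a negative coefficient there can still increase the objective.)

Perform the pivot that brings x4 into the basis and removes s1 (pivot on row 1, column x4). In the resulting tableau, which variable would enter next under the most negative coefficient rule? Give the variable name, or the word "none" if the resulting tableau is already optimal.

Pivot element 3/2. New z-row = old z-row − (-11/4)·(row 1/(3/2)).
Updated z-row coefficients: x1: 1/3, x2: -41/6, x3: 8/3, x4: 0, x5: 0, s1: 11/6, s2: 4/3, s3: 0.
The most negative is -41/6 in column x2, so x2 would enter next.

x2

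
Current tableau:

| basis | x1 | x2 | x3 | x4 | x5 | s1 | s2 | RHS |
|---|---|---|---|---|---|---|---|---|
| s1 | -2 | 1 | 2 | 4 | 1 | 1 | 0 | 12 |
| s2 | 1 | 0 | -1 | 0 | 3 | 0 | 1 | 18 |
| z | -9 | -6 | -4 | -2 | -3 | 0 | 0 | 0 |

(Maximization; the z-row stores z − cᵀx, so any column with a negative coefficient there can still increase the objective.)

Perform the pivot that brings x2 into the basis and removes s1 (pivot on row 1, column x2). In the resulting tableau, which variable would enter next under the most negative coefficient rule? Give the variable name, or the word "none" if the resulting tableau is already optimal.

Pivot element 1. New z-row = old z-row − (-6)·(row 1/1).
Updated z-row coefficients: x1: -21, x2: 0, x3: 8, x4: 22, x5: 3, s1: 6, s2: 0.
The most negative is -21 in column x1, so x1 would enter next.

x1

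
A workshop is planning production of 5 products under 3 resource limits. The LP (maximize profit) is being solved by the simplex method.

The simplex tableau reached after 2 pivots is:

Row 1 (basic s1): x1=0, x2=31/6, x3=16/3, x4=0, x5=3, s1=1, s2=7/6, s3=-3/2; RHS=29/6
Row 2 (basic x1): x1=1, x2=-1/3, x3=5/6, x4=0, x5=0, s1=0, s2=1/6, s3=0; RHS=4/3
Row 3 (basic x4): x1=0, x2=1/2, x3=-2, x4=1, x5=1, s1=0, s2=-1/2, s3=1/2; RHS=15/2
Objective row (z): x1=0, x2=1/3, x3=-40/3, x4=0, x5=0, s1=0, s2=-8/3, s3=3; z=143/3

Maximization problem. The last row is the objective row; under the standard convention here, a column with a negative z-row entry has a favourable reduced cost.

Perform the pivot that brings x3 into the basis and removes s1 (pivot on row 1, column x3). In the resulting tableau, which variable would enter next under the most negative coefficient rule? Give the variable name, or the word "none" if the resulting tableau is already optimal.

s3

Pivot element 16/3. New z-row = old z-row − (-40/3)·(row 1/(16/3)).
Updated z-row coefficients: x1: 0, x2: 53/4, x3: 0, x4: 0, x5: 15/2, s1: 5/2, s2: 1/4, s3: -3/4.
The most negative is -3/4 in column s3, so s3 would enter next.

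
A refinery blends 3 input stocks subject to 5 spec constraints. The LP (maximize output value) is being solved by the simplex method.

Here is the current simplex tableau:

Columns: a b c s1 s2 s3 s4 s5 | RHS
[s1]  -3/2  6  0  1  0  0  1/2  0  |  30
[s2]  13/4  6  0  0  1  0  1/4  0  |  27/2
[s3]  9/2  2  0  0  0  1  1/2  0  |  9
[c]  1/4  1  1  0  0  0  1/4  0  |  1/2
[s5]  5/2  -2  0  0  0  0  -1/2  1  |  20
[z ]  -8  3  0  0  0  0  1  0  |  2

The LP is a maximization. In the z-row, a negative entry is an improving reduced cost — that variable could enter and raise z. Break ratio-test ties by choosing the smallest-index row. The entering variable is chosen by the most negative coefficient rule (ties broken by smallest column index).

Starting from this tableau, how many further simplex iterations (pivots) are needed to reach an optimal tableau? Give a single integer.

pivot: a in, s3 out → z = 18
No improving column remains; optimal.

1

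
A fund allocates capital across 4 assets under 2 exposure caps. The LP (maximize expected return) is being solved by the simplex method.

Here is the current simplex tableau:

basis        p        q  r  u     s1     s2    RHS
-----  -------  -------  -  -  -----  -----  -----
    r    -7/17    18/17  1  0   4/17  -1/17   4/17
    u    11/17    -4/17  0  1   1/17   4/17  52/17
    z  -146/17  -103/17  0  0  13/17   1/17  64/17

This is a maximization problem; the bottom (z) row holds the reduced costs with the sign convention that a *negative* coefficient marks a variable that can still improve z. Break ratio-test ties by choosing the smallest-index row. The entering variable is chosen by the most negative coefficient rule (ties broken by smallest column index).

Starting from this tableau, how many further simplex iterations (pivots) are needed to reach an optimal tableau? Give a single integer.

2

pivot: p in, u out → z = 488/11
pivot: q in, r out → z = 332/5
No improving column remains; optimal.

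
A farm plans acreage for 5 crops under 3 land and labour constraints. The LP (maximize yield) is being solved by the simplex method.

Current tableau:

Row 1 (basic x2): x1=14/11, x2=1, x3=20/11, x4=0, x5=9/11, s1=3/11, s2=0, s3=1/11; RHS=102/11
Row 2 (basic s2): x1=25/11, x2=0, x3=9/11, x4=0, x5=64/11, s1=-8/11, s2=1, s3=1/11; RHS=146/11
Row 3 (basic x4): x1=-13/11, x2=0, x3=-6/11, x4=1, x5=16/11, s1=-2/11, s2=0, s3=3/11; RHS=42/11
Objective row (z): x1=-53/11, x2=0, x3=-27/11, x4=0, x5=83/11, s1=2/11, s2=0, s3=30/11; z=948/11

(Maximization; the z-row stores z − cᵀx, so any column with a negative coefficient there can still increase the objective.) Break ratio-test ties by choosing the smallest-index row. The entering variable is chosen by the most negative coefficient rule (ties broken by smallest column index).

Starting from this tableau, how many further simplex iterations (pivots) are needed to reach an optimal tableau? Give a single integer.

pivot: x1 in, s2 out → z = 2858/25
pivot: s1 in, x2 out → z = 118
No improving column remains; optimal.

2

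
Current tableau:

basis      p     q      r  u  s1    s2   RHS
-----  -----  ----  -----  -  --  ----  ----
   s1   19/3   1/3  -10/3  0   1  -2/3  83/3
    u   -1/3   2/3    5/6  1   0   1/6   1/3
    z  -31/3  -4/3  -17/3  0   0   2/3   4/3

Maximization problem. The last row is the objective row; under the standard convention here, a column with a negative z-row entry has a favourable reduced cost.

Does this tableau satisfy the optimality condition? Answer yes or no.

no

Column p has objective-row coefficient -31/3, which is negative; an improving pivot exists, so not yet optimal.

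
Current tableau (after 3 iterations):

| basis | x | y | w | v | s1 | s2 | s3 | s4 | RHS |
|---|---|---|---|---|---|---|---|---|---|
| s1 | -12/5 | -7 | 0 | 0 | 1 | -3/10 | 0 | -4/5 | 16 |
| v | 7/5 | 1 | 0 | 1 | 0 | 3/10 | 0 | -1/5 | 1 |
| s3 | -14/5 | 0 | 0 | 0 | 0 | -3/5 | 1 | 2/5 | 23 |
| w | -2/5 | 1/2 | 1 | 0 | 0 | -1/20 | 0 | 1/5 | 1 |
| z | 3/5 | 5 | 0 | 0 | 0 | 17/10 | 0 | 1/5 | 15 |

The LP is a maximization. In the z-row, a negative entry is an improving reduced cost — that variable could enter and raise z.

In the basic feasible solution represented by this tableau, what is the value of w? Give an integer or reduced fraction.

1

w is basic (row 4); its value is the RHS of that row: 1.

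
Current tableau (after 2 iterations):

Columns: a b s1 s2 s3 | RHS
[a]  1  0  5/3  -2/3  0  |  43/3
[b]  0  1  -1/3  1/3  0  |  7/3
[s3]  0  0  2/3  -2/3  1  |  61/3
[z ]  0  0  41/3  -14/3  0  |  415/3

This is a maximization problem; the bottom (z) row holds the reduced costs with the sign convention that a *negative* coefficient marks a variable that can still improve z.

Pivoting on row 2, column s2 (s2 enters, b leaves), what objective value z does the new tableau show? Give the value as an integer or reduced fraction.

171

Minimum ratio for s2: (7/3)/(1/3) = 7.
z changes by −(z-row coeff of s2)·ratio = −(-14/3)·7 = 98/3.
New z = 415/3 + (98/3) = 171.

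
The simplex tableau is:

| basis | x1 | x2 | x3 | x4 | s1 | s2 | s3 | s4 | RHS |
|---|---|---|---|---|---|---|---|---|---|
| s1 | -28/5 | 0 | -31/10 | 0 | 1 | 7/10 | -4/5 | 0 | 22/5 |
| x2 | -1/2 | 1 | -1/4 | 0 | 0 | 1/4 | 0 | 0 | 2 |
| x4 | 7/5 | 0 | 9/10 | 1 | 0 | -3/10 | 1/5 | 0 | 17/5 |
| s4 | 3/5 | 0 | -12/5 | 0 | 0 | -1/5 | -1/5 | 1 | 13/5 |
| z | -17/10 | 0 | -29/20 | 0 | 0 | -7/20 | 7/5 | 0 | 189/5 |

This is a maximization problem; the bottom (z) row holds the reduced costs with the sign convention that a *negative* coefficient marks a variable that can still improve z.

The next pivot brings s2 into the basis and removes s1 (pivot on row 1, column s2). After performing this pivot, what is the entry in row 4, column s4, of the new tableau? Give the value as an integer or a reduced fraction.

1

Pivot element is row 1, column s2: 7/10.
Normalize row 1: new (row 1, s4) = 0/(7/10) = 0.
row 4 ← row 4 − (-1/5)·(new row 1): 1 − (-1/5)·0 = 1.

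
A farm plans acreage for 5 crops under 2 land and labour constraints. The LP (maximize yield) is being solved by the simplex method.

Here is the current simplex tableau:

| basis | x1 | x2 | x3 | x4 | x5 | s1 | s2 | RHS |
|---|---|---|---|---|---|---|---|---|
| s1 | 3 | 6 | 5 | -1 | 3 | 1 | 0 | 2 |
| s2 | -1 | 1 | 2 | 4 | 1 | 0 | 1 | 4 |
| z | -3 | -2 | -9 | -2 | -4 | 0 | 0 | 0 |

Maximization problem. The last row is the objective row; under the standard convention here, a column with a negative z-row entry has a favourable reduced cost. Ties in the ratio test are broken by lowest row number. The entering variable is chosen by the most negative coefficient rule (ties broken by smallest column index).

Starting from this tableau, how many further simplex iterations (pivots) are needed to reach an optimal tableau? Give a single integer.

2

pivot: x3 in, s1 out → z = 18/5
pivot: x4 in, s2 out → z = 70/11
No improving column remains; optimal.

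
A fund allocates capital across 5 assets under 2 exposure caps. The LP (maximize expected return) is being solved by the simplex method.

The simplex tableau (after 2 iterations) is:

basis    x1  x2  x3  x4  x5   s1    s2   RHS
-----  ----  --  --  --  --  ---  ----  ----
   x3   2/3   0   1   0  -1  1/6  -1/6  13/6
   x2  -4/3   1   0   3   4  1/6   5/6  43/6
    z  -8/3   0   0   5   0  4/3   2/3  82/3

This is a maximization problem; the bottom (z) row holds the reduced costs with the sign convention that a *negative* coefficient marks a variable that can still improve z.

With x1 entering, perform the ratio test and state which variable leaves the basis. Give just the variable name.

Ratios: row 1 (x3): (13/6)/(2/3) = 13/4; row 2 (x2): entry -4/3 ≤ 0, skip.
Minimum ratio 13/4 is in the x3 row, so x3 leaves.

x3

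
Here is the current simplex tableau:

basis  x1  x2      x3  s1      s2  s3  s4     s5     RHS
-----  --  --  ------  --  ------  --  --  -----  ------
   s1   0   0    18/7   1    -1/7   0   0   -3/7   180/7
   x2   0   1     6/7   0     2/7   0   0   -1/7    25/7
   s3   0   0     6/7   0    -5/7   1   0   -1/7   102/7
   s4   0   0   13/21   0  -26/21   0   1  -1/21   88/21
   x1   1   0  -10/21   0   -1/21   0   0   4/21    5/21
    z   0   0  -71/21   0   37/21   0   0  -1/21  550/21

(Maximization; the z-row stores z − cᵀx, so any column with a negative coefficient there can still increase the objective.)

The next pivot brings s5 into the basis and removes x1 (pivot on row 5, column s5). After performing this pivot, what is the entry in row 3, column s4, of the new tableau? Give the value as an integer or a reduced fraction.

0

Pivot element is row 5, column s5: 4/21.
Normalize row 5: new (row 5, s4) = 0/(4/21) = 0.
row 3 ← row 3 − (-1/7)·(new row 5): 0 − (-1/7)·0 = 0.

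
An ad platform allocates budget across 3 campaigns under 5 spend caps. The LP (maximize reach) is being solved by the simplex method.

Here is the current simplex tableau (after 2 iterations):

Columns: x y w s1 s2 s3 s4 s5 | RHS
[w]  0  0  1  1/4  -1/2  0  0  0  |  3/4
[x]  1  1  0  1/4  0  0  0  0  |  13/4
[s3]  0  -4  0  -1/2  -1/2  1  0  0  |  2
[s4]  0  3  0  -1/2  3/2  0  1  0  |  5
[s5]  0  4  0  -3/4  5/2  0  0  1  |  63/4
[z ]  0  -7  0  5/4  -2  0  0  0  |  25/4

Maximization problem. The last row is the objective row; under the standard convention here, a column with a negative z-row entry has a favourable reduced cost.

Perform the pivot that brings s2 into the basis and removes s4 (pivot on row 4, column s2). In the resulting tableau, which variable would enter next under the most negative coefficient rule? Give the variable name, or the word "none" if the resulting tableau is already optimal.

Pivot element 3/2. New z-row = old z-row − (-2)·(row 4/(3/2)).
Updated z-row coefficients: x: 0, y: -3, w: 0, s1: 7/12, s2: 0, s3: 0, s4: 4/3, s5: 0.
The most negative is -3 in column y, so y would enter next.

y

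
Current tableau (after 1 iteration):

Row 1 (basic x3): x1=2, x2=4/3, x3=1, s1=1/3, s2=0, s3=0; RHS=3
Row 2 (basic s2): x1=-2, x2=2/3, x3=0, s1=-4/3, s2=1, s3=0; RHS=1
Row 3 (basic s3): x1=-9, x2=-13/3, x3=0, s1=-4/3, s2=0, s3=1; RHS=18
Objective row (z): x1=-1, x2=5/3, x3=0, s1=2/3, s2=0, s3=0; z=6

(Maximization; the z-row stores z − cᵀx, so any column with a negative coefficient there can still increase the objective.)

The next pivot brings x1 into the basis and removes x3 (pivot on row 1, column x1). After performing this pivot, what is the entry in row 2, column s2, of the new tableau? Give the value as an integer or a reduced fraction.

1

Pivot element is row 1, column x1: 2.
Normalize row 1: new (row 1, s2) = 0/2 = 0.
row 2 ← row 2 − (-2)·(new row 1): 1 − (-2)·0 = 1.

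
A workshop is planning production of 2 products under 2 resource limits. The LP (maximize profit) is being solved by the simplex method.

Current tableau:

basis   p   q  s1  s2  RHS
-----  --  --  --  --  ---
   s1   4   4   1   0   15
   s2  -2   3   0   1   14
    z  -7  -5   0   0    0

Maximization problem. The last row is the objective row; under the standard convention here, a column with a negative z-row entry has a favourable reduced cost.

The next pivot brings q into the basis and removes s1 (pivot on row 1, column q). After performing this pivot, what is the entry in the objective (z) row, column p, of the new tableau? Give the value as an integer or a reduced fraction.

-2

Pivot element is row 1, column q: 4.
Normalize row 1: new (row 1, p) = 4/4 = 1.
z-row ← z-row − (-5)·(new row 1): -7 − (-5)·1 = -2.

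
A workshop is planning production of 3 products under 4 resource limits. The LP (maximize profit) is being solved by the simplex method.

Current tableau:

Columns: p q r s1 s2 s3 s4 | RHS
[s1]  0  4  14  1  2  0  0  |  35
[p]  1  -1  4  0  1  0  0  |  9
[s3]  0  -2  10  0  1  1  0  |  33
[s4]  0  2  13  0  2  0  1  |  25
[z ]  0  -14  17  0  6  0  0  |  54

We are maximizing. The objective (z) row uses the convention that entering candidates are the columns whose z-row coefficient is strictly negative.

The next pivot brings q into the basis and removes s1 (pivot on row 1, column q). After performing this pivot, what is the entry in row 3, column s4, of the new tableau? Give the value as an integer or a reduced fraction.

Pivot element is row 1, column q: 4.
Normalize row 1: new (row 1, s4) = 0/4 = 0.
row 3 ← row 3 − (-2)·(new row 1): 0 − (-2)·0 = 0.

0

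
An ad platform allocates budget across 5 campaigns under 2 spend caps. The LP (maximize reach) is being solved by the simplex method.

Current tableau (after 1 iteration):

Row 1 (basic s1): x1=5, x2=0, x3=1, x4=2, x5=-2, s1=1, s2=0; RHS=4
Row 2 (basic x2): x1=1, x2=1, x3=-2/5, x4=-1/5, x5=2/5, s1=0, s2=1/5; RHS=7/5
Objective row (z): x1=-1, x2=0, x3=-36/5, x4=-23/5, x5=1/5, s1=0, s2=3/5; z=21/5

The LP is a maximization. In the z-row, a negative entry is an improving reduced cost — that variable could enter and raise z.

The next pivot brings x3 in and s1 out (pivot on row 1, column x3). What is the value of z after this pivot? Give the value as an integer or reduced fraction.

33

Minimum ratio for x3: 4/1 = 4.
z changes by −(z-row coeff of x3)·ratio = −(-36/5)·4 = 144/5.
New z = 21/5 + (144/5) = 33.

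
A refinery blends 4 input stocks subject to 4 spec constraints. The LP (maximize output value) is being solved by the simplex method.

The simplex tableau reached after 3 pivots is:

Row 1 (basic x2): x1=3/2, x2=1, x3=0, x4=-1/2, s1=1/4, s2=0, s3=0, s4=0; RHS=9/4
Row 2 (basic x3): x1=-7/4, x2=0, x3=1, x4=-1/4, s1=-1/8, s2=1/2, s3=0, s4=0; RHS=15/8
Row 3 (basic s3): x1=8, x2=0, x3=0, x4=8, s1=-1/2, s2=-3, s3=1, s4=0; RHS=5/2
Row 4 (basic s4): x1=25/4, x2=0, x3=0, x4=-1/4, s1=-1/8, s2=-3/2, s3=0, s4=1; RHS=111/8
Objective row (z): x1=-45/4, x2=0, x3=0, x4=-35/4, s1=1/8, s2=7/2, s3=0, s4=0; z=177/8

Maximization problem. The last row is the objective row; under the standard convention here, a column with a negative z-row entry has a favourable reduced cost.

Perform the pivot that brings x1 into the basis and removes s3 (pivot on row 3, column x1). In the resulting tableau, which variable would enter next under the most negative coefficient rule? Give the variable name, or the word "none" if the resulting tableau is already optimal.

s2

Pivot element 8. New z-row = old z-row − (-45/4)·(row 3/8).
Updated z-row coefficients: x1: 0, x2: 0, x3: 0, x4: 5/2, s1: -37/64, s2: -23/32, s3: 45/32, s4: 0.
The most negative is -23/32 in column s2, so s2 would enter next.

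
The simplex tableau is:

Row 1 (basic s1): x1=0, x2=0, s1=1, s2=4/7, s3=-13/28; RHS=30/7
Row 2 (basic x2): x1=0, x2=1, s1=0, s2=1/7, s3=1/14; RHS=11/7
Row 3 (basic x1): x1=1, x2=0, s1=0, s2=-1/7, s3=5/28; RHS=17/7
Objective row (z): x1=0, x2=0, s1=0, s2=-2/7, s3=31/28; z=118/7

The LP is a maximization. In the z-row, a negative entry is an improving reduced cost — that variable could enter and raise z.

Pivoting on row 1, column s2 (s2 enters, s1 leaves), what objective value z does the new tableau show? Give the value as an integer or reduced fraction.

Minimum ratio for s2: (30/7)/(4/7) = 15/2.
z changes by −(z-row coeff of s2)·ratio = −(-2/7)·(15/2) = 15/7.
New z = 118/7 + (15/7) = 19.

19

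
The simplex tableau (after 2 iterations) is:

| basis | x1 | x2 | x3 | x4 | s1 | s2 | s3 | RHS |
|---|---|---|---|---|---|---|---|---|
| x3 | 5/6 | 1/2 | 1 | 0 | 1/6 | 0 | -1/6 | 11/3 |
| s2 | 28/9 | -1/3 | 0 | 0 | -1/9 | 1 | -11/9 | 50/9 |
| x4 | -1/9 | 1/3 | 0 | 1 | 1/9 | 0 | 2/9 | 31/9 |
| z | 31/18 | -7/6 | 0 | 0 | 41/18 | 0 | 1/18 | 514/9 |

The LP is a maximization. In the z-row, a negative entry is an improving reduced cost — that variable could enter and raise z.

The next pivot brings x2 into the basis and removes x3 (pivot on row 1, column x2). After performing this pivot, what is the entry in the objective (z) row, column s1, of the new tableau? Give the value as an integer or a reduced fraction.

8/3

Pivot element is row 1, column x2: 1/2.
Normalize row 1: new (row 1, s1) = (1/6)/(1/2) = 1/3.
z-row ← z-row − (-7/6)·(new row 1): 41/18 − (-7/6)·(1/3) = 8/3.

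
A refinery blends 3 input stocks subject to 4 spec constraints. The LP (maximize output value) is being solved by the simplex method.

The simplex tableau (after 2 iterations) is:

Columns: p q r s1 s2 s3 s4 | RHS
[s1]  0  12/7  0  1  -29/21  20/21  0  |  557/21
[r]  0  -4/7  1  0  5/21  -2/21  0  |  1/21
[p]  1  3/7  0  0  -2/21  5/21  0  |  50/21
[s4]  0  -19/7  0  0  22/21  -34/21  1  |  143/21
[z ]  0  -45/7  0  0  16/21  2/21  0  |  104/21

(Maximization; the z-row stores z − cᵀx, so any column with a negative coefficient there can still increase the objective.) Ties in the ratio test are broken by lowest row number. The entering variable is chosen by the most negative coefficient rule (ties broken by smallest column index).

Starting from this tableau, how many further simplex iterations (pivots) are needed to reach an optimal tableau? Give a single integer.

pivot: q in, p out → z = 122/3
pivot: s2 in, r out → z = 60
No improving column remains; optimal.

2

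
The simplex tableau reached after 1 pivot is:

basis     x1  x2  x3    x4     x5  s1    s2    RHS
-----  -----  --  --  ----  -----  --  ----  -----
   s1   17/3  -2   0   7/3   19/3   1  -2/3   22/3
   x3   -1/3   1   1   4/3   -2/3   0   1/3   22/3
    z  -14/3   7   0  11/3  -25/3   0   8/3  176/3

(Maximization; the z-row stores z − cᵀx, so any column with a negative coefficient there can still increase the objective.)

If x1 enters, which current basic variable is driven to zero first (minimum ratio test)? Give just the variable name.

Ratios: row 1 (s1): (22/3)/(17/3) = 22/17; row 2 (x3): entry -1/3 ≤ 0, skip.
Minimum ratio 22/17 is in the s1 row, so s1 leaves.

s1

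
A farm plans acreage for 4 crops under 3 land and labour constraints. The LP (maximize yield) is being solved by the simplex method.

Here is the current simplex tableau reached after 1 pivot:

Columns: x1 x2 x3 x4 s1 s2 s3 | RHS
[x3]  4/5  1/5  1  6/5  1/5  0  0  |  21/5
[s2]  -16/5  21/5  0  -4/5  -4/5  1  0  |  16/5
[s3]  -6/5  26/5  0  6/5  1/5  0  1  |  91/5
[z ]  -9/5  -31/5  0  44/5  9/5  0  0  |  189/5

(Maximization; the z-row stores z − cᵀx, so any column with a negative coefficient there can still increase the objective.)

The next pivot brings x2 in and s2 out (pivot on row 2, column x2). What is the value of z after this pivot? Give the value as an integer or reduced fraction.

Minimum ratio for x2: (16/5)/(21/5) = 16/21.
z changes by −(z-row coeff of x2)·ratio = −(-31/5)·(16/21) = 496/105.
New z = 189/5 + (496/105) = 893/21.

893/21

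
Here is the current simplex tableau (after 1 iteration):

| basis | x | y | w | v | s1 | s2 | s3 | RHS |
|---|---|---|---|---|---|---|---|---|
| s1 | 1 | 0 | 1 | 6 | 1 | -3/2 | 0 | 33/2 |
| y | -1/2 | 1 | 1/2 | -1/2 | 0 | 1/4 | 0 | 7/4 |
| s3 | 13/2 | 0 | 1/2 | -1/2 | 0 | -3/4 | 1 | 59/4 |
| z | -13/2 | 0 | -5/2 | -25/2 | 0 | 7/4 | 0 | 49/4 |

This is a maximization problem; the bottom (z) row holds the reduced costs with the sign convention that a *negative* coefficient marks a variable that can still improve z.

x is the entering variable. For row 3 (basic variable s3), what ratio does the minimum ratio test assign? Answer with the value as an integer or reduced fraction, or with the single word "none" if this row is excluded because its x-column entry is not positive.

59/26

Ratio = RHS / (x entry) = (59/4) / (13/2) = 59/26.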